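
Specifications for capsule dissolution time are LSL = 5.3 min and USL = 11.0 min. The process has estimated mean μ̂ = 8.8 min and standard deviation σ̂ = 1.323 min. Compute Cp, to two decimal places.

0.72

Cp = (USL − LSL) / (6σ̂) = (11.0 − 5.3) / (6 × 1.323) = 5.7000 / 7.9380 = 0.7181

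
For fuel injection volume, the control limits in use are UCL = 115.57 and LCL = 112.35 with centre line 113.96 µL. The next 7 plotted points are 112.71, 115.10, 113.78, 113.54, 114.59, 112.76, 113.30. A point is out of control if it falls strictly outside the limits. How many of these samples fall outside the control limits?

All 7 points lie within [112.35, 115.57].

0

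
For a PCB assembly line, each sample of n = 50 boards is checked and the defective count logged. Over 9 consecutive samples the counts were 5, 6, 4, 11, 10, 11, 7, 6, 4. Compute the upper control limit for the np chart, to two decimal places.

p̄ = Σdᵢ / (k·n) = 64 / (9 × 50) = 0.14222
UCL = np̄ + 3·√(np̄(1−p̄)) = 7.1111 + 3 × √(7.1111×0.85778) = 7.1111 + 3 × 2.4698 = 14.5204

14.52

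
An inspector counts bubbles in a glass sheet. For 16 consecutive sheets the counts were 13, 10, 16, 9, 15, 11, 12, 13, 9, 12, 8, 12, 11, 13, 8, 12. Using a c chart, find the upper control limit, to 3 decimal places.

c̄ = (13 + 10 + 16 + 9 + 15 + 11 + 12 + 13 + 9 + 12 + 8 + 12 + 11 + 13 + 8 + 12) / 16 = 184 / 16 = 11.5000
UCL = c̄ + 3√c̄ = 11.5000 + 3 × √11.5000 = 11.5000 + 3 × 3.3912 = 21.6735

21.673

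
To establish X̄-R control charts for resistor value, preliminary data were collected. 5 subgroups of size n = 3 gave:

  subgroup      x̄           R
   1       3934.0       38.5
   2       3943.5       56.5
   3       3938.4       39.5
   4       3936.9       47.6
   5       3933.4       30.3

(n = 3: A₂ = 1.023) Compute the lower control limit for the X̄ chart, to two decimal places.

X̄̄ = (3934.0 + 3943.5 + 3938.4 + 3936.9 + 3933.4) / 5 = 19686.2000 / 5 = 3937.2400
R̄ = (38.5 + 56.5 + 39.5 + 47.6 + 30.3) / 5 = 212.4000 / 5 = 42.4800
LCL = X̄̄ − A₂·R̄ = 3937.2400 − 1.023 × 42.4800 = 3893.7830

3893.78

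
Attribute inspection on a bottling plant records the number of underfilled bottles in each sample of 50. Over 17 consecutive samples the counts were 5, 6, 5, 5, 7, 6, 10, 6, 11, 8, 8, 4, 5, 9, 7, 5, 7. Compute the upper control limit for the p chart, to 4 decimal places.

p̄ = Σdᵢ / (k·n) = 114 / (17 × 50) = 0.13412
UCL = p̄ + 3·√(p̄(1−p̄)/n) = 0.13412 + 3 × √(0.13412×0.86588/50) = 0.13412 + 3 × 0.04819 = 0.27870

0.2787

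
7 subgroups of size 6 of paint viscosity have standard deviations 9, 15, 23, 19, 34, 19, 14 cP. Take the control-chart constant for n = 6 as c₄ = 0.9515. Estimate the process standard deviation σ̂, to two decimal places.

19.97

s̄ = (9 + 15 + 23 + 19 + 34 + 19 + 14) / 7 = 19.0000
σ̂ = s̄ / c₄ = 19.0000 / 0.9515 = 19.9685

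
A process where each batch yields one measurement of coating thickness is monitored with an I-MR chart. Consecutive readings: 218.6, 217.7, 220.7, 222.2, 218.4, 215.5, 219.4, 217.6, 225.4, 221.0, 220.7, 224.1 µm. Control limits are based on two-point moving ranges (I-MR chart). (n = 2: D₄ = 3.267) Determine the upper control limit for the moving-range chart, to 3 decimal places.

10.009

Moving ranges: 0.9, 3.0, 1.5, 3.8, 2.9, 3.9, 1.8, 7.8, 4.4, 0.3, 3.4; M̄R̄ = 33.7000 / 11 = 3.0636
UCL_MR = D₄·M̄R̄ = 3.267 × 3.0636 = 10.0089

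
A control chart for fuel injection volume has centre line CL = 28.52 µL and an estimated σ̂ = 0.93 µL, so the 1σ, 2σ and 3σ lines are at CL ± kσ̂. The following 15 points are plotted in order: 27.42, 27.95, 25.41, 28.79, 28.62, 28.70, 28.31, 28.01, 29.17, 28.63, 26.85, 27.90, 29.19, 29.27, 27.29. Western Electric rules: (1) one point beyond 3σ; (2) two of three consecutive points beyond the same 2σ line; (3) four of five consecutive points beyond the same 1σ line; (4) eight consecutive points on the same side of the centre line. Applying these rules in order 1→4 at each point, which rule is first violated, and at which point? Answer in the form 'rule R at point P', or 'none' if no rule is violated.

rule 1 at point 3

Zone of each point (C = within 1σ̂, B = 1σ̂–2σ̂, A = 2σ̂–3σ̂, * = beyond 3σ̂; sign = side of CL): 1:-B, 2:-C, 3:-*, 4:+C, 5:+C, 6:+C, 7:-C, 8:-C, 9:+C, 10:+C, 11:-B, 12:-C, 13:+C, 14:+C, 15:-B
Rule 1 (one point beyond the 3σ limits) is satisfied at point 3.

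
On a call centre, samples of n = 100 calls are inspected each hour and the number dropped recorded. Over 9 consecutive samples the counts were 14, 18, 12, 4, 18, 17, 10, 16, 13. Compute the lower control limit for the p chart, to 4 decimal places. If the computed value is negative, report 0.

p̄ = Σdᵢ / (k·n) = 122 / (9 × 100) = 0.13556
LCL = p̄ − 3·√(p̄(1−p̄)/n) = 0.13556 − 3 × 0.03423 = 0.03286

0.0329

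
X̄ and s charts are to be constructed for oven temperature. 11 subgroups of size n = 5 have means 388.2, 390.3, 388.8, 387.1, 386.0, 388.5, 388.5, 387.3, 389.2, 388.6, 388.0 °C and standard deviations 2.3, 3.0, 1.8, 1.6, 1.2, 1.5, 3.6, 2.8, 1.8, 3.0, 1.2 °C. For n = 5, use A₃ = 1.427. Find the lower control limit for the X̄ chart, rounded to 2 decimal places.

385.14

X̄̄ = (388.2 + 390.3 + 388.8 + 387.1 + 386.0 + 388.5 + 388.5 + 387.3 + 389.2 + 388.6 + 388.0) / 11 = 388.2273
s̄ = (2.3 + 3.0 + 1.8 + 1.6 + 1.2 + 1.5 + 3.6 + 2.8 + 1.8 + 3.0 + 1.2) / 11 = 2.1636
LCL = X̄̄ − A₃·s̄ = 388.2273 − 1.427 × 2.1636 = 385.1398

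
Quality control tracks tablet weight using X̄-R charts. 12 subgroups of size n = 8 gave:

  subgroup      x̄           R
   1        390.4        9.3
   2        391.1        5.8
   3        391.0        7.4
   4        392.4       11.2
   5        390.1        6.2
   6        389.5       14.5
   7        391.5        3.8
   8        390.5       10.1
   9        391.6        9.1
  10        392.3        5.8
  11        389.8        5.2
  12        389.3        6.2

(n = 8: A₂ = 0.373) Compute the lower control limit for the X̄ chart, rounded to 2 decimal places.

387.85

X̄̄ = (390.4 + 391.1 + 391.0 + 392.4 + 390.1 + 389.5 + 391.5 + 390.5 + 391.6 + 392.3 + 389.8 + 389.3) / 12 = 4689.5000 / 12 = 390.7917
R̄ = (9.3 + 5.8 + 7.4 + 11.2 + 6.2 + 14.5 + 3.8 + 10.1 + 9.1 + 5.8 + 5.2 + 6.2) / 12 = 94.6000 / 12 = 7.8833
LCL = X̄̄ − A₂·R̄ = 390.7917 − 0.373 × 7.8833 = 387.8512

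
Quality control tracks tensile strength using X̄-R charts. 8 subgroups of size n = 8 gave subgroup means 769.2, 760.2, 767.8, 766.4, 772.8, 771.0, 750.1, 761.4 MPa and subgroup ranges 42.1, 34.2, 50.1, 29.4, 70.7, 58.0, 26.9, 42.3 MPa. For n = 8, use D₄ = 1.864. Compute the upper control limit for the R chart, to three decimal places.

82.412

R̄ = (42.1 + 34.2 + 50.1 + 29.4 + 70.7 + 58.0 + 26.9 + 42.3) / 8 = 353.7000 / 8 = 44.2125
UCL_R = D₄·R̄ = 1.864 × 44.2125 = 82.4121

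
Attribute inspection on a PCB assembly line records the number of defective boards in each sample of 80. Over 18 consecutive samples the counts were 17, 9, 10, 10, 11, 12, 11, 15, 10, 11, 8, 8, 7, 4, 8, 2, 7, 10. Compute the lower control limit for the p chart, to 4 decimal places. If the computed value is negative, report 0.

0.0098

p̄ = Σdᵢ / (k·n) = 170 / (18 × 80) = 0.11806
LCL = p̄ − 3·√(p̄(1−p̄)/n) = 0.11806 − 3 × 0.03608 = 0.00983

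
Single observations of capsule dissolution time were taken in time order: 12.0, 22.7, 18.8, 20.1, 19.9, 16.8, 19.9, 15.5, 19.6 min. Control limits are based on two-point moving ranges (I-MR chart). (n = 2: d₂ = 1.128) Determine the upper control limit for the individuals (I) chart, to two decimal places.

X̄ = (12.0 + 22.7 + 18.8 + 20.1 + 19.9 + 16.8 + 19.9 + 15.5 + 19.6) / 9 = 18.3667
Moving ranges: 10.7, 3.9, 1.3, 0.2, 3.1, 3.1, 4.4, 4.1; M̄R̄ = 30.8000 / 8 = 3.8500
UCL = X̄ + 3·M̄R̄/d₂ = 18.3667 + 3 × 3.8500 / 1.128 = 28.6060

28.61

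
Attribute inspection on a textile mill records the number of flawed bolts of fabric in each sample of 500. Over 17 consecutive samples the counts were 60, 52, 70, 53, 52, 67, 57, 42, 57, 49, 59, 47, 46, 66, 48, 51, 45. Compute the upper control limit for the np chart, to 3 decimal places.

75.027

p̄ = Σdᵢ / (k·n) = 921 / (17 × 500) = 0.10835
UCL = np̄ + 3·√(np̄(1−p̄)) = 54.1765 + 3 × √(54.1765×0.89165) = 54.1765 + 3 × 6.9503 = 75.0273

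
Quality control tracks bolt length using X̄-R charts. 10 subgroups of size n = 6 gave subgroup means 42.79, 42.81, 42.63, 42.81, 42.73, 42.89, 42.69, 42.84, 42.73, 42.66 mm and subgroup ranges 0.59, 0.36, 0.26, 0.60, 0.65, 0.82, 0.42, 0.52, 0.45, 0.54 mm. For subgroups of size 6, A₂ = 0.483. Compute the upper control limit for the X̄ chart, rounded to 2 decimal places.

43.01

X̄̄ = (42.79 + 42.81 + 42.63 + 42.81 + 42.73 + 42.89 + 42.69 + 42.84 + 42.73 + 42.66) / 10 = 427.5800 / 10 = 42.7580
R̄ = (0.59 + 0.36 + 0.26 + 0.60 + 0.65 + 0.82 + 0.42 + 0.52 + 0.45 + 0.54) / 10 = 5.2100 / 10 = 0.5210
UCL = X̄̄ + A₂·R̄ = 42.7580 + 0.483 × 0.5210 = 43.0096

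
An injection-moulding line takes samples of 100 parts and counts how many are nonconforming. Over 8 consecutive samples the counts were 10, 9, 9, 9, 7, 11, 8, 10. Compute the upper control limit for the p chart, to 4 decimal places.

0.1776

p̄ = Σdᵢ / (k·n) = 73 / (8 × 100) = 0.09125
UCL = p̄ + 3·√(p̄(1−p̄)/n) = 0.09125 + 3 × √(0.09125×0.90875/100) = 0.09125 + 3 × 0.02880 = 0.17764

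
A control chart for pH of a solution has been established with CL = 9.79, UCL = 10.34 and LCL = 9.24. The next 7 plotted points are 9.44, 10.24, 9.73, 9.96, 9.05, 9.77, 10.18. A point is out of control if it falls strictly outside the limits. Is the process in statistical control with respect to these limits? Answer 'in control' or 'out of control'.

Compare each point to [9.24, 10.34]: sample 5 = 9.05 < LCL.

out of control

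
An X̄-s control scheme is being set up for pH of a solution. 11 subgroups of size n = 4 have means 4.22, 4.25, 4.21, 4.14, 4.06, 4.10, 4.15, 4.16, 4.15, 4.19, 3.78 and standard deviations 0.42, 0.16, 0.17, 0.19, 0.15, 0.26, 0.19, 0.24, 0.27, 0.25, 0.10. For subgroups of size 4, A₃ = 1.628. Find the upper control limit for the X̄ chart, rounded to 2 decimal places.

X̄̄ = (4.22 + 4.25 + 4.21 + 4.14 + 4.06 + 4.10 + 4.15 + 4.16 + 4.15 + 4.19 + 3.78) / 11 = 4.1282
s̄ = (0.42 + 0.16 + 0.17 + 0.19 + 0.15 + 0.26 + 0.19 + 0.24 + 0.27 + 0.25 + 0.10) / 11 = 0.2182
UCL = X̄̄ + A₃·s̄ = 4.1282 + 1.628 × 0.2182 = 4.4834

4.48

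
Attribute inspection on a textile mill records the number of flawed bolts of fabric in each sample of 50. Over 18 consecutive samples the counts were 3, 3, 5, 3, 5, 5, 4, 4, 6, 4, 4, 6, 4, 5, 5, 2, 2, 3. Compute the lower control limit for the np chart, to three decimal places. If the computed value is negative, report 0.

0.000

p̄ = Σdᵢ / (k·n) = 73 / (18 × 50) = 0.08111
LCL = np̄ − 3·√(np̄(1−p̄)) = 4.0556 − 3 × 1.9304 = -1.7358 → 0 (negative, so LCL = 0)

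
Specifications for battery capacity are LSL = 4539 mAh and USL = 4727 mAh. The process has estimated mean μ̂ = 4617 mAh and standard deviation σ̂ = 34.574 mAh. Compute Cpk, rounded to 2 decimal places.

Cpu = (USL − μ̂) / (3σ̂) = (4727 − 4617) / (3 × 34.574) = 1.0605; Cpl = (μ̂ − LSL) / (3σ̂) = (4617 − 4539) / (3 × 34.574) = 0.7520; Cpk = min(Cpu, Cpl) = 0.7520

0.75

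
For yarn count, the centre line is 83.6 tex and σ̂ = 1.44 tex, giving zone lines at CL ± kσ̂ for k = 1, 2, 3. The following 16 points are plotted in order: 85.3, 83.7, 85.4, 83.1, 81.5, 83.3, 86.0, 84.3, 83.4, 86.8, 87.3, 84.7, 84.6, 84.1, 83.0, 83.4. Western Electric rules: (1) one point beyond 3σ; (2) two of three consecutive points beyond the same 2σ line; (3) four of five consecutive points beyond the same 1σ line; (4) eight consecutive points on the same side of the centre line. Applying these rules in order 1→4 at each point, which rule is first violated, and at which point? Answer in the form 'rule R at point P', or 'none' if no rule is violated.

rule 2 at point 11

Zone of each point (C = within 1σ̂, B = 1σ̂–2σ̂, A = 2σ̂–3σ̂, * = beyond 3σ̂; sign = side of CL): 1:+B, 2:+C, 3:+B, 4:-C, 5:-B, 6:-C, 7:+B, 8:+C, 9:-C, 10:+A, 11:+A, 12:+C, 13:+C, 14:+C, 15:-C, 16:-C
Rule 2 (two of three consecutive points beyond the same 2σ limit) is satisfied at point 11.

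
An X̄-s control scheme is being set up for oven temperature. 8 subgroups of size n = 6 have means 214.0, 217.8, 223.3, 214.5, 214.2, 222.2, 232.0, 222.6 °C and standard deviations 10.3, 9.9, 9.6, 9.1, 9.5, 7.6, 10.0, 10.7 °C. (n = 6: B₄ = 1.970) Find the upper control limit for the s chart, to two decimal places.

s̄ = (10.3 + 9.9 + 9.6 + 9.1 + 9.5 + 7.6 + 10.0 + 10.7) / 8 = 9.5875
UCL_s = B₄·s̄ = 1.970 × 9.5875 = 18.8874

18.89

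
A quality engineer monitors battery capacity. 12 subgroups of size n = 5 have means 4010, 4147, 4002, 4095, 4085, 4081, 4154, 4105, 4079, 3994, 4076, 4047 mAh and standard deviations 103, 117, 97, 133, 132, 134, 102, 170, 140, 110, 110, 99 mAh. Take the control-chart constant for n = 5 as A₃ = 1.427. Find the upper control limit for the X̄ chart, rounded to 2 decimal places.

X̄̄ = (4010 + 4147 + 4002 + 4095 + 4085 + 4081 + 4154 + 4105 + 4079 + 3994 + 4076 + 4047) / 12 = 4072.9167
s̄ = (103 + 117 + 97 + 133 + 132 + 134 + 102 + 170 + 140 + 110 + 110 + 99) / 12 = 120.5833
UCL = X̄̄ + A₃·s̄ = 4072.9167 + 1.427 × 120.5833 = 4244.9891

4244.99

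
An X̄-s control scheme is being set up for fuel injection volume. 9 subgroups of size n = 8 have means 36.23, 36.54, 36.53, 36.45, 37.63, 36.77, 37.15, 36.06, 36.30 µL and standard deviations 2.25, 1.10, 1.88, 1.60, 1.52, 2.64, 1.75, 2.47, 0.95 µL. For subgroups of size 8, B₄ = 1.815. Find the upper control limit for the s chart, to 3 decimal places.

3.259

s̄ = (2.25 + 1.10 + 1.88 + 1.60 + 1.52 + 2.64 + 1.75 + 2.47 + 0.95) / 9 = 1.7956
UCL_s = B₄·s̄ = 1.815 × 1.7956 = 3.2589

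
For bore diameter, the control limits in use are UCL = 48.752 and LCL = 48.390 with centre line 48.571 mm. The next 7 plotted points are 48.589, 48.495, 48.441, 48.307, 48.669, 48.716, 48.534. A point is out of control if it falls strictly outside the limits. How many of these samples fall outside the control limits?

1

Compare each point to [48.390, 48.752]: sample 4 = 48.307 < LCL.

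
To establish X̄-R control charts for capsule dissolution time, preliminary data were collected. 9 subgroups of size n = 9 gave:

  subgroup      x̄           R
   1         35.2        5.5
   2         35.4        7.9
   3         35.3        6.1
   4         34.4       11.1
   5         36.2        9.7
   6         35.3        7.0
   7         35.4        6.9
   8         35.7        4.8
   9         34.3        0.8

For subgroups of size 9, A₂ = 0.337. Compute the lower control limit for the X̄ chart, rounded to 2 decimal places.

33.01

X̄̄ = (35.2 + 35.4 + 35.3 + 34.4 + 36.2 + 35.3 + 35.4 + 35.7 + 34.3) / 9 = 317.2000 / 9 = 35.2444
R̄ = (5.5 + 7.9 + 6.1 + 11.1 + 9.7 + 7.0 + 6.9 + 4.8 + 0.8) / 9 = 59.8000 / 9 = 6.6444
LCL = X̄̄ − A₂·R̄ = 35.2444 − 0.337 × 6.6444 = 33.0053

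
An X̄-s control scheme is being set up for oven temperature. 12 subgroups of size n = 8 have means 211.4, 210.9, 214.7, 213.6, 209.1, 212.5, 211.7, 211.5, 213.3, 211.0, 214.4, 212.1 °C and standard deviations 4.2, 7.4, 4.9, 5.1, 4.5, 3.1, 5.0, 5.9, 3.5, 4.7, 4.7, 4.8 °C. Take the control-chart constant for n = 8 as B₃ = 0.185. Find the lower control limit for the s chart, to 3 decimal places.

s̄ = (4.2 + 7.4 + 4.9 + 5.1 + 4.5 + 3.1 + 5.0 + 5.9 + 3.5 + 4.7 + 4.7 + 4.8) / 12 = 4.8167
LCL_s = B₃·s̄ = 0.185 × 4.8167 = 0.8911

0.891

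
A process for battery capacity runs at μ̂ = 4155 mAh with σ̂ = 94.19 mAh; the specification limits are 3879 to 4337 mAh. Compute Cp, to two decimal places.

Cp = (USL − LSL) / (6σ̂) = (4337 − 3879) / (6 × 94.19) = 458.0000 / 565.1400 = 0.8104

0.81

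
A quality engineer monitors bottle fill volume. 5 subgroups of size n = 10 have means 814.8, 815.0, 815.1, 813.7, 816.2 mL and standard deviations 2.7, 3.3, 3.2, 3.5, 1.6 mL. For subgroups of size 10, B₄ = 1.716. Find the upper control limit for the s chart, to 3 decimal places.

4.908

s̄ = (2.7 + 3.3 + 3.2 + 3.5 + 1.6) / 5 = 2.8600
UCL_s = B₄·s̄ = 1.716 × 2.8600 = 4.9078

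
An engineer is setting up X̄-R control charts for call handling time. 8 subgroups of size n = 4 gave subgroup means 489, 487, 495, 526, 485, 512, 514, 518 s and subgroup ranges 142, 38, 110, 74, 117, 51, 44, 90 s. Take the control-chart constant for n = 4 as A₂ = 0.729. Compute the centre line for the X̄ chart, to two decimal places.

503.25

X̄̄ = (489 + 487 + 495 + 526 + 485 + 512 + 514 + 518) / 8 = 4026.0000 / 8 = 503.2500
CL = X̄̄ = 503.2500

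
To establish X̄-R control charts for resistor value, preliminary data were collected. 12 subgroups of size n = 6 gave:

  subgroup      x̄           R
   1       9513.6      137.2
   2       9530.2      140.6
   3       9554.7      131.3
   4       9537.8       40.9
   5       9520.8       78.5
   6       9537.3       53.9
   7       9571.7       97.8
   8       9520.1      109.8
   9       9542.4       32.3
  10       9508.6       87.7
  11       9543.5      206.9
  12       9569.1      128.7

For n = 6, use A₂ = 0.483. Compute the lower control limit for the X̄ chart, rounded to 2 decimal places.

X̄̄ = (9513.6 + 9530.2 + 9554.7 + 9537.8 + 9520.8 + 9537.3 + 9571.7 + 9520.1 + 9542.4 + 9508.6 + 9543.5 + 9569.1) / 12 = 114449.8000 / 12 = 9537.4833
R̄ = (137.2 + 140.6 + 131.3 + 40.9 + 78.5 + 53.9 + 97.8 + 109.8 + 32.3 + 87.7 + 206.9 + 128.7) / 12 = 1245.6000 / 12 = 103.8000
LCL = X̄̄ − A₂·R̄ = 9537.4833 − 0.483 × 103.8000 = 9487.3479

9487.35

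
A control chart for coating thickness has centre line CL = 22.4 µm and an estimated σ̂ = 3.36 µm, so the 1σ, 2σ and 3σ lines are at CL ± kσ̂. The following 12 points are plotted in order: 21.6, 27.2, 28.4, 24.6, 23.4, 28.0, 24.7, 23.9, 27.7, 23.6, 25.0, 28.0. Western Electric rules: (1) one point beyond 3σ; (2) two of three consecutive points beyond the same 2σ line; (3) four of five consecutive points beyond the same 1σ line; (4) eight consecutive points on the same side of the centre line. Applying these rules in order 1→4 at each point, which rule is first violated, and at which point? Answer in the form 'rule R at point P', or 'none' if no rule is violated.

rule 4 at point 9

Zone of each point (C = within 1σ̂, B = 1σ̂–2σ̂, A = 2σ̂–3σ̂, * = beyond 3σ̂; sign = side of CL): 1:-C, 2:+B, 3:+B, 4:+C, 5:+C, 6:+B, 7:+C, 8:+C, 9:+B, 10:+C, 11:+C, 12:+B
Rule 4 (eight consecutive points on the same side of the centre line) is satisfied at point 9.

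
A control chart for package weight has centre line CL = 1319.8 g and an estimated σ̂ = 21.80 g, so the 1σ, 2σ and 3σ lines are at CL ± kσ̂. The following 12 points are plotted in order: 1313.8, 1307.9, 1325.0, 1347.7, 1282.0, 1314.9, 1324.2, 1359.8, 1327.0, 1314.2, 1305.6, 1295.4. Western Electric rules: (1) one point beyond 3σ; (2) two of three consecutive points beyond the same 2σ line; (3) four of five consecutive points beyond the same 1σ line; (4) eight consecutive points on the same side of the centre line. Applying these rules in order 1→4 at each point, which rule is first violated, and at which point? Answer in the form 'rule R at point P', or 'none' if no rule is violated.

Zone of each point (C = within 1σ̂, B = 1σ̂–2σ̂, A = 2σ̂–3σ̂, * = beyond 3σ̂; sign = side of CL): 1:-C, 2:-C, 3:+C, 4:+B, 5:-B, 6:-C, 7:+C, 8:+B, 9:+C, 10:-C, 11:-C, 12:-B
No rule fires across all 12 points.

none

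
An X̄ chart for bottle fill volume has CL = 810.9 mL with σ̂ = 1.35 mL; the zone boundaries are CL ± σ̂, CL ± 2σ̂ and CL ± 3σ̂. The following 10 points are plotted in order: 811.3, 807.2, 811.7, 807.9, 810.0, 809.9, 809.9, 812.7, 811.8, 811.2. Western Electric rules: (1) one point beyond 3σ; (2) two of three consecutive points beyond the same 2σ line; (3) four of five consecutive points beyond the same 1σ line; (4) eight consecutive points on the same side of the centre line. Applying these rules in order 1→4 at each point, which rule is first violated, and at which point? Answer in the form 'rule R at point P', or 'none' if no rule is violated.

rule 2 at point 4

Zone of each point (C = within 1σ̂, B = 1σ̂–2σ̂, A = 2σ̂–3σ̂, * = beyond 3σ̂; sign = side of CL): 1:+C, 2:-A, 3:+C, 4:-A, 5:-C, 6:-C, 7:-C, 8:+B, 9:+C, 10:+C
Rule 2 (two of three consecutive points beyond the same 2σ limit) is satisfied at point 4.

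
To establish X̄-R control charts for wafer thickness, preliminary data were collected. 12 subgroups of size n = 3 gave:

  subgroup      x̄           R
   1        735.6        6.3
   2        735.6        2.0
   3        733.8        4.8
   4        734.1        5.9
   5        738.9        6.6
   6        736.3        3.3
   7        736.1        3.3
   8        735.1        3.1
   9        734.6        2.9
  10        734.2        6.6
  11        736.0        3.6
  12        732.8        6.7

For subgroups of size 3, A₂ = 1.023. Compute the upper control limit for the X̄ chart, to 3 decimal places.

X̄̄ = (735.6 + 735.6 + 733.8 + 734.1 + 738.9 + 736.3 + 736.1 + 735.1 + 734.6 + 734.2 + 736.0 + 732.8) / 12 = 8823.1000 / 12 = 735.2583
R̄ = (6.3 + 2.0 + 4.8 + 5.9 + 6.6 + 3.3 + 3.3 + 3.1 + 2.9 + 6.6 + 3.6 + 6.7) / 12 = 55.1000 / 12 = 4.5917
UCL = X̄̄ + A₂·R̄ = 735.2583 + 1.023 × 4.5917 = 739.9556

739.956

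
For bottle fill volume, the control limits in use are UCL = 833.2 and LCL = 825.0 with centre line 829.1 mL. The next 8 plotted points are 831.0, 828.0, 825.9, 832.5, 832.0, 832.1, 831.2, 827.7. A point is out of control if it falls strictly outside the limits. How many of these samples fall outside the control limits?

0

All 8 points lie within [825.0, 833.2].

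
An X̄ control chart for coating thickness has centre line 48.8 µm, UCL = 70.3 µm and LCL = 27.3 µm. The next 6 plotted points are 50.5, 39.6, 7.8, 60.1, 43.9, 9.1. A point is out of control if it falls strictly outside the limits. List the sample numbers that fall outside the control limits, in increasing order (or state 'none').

Compare each point to [27.3, 70.3]: sample 3 = 7.8 < LCL; sample 6 = 9.1 < LCL.

3, 6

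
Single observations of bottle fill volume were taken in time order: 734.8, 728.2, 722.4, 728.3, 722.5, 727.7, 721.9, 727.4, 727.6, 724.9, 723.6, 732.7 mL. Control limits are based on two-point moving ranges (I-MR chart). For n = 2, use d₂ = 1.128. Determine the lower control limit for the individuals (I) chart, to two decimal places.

713.80

X̄ = (734.8 + 728.2 + 722.4 + 728.3 + 722.5 + 727.7 + 721.9 + 727.4 + 727.6 + 724.9 + 723.6 + 732.7) / 12 = 726.8333
Moving ranges: 6.6, 5.8, 5.9, 5.8, 5.2, 5.8, 5.5, 0.2, 2.7, 1.3, 9.1; M̄R̄ = 53.9000 / 11 = 4.9000
LCL = X̄ − 3·M̄R̄/d₂ = 726.8333 − 3 × 4.9000 / 1.128 = 713.8014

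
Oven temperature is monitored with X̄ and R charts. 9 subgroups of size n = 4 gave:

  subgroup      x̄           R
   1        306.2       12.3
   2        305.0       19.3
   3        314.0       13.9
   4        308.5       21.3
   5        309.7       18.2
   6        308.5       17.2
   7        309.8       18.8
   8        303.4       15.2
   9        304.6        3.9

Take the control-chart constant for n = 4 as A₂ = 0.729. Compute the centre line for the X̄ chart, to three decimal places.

X̄̄ = (306.2 + 305.0 + 314.0 + 308.5 + 309.7 + 308.5 + 309.8 + 303.4 + 304.6) / 9 = 2769.7000 / 9 = 307.7444
CL = X̄̄ = 307.7444

307.744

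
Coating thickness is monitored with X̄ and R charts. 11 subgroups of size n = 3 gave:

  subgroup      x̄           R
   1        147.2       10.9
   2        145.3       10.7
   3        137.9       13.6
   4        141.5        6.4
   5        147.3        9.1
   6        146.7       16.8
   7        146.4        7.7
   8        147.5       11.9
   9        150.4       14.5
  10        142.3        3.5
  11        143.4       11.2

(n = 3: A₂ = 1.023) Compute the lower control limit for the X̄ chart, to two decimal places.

134.27

X̄̄ = (147.2 + 145.3 + 137.9 + 141.5 + 147.3 + 146.7 + 146.4 + 147.5 + 150.4 + 142.3 + 143.4) / 11 = 1595.9000 / 11 = 145.0818
R̄ = (10.9 + 10.7 + 13.6 + 6.4 + 9.1 + 16.8 + 7.7 + 11.9 + 14.5 + 3.5 + 11.2) / 11 = 116.3000 / 11 = 10.5727
LCL = X̄̄ − A₂·R̄ = 145.0818 − 1.023 × 10.5727 = 134.2659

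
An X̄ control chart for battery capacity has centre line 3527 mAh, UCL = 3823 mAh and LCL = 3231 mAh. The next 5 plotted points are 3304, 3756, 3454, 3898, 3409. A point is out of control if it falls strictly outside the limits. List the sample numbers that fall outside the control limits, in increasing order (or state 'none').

Compare each point to [3231, 3823]: sample 4 = 3898 > UCL.

4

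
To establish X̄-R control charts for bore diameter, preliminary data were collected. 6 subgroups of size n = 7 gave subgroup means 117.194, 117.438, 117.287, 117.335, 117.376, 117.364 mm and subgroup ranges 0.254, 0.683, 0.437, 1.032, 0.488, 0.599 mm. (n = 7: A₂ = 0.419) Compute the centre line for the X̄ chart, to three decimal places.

117.332

X̄̄ = (117.194 + 117.438 + 117.287 + 117.335 + 117.376 + 117.364) / 6 = 703.9940 / 6 = 117.3323
CL = X̄̄ = 117.3323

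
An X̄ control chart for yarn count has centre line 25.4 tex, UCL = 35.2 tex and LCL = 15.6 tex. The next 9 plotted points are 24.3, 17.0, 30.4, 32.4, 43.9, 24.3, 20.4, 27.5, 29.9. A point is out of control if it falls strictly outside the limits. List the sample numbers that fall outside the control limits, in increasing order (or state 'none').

Compare each point to [15.6, 35.2]: sample 5 = 43.9 > UCL.

5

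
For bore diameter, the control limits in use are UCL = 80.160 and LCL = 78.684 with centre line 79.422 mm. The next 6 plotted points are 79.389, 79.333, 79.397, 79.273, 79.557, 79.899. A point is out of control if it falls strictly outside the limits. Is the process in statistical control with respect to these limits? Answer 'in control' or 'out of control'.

All 6 points lie within [78.684, 80.160].

in control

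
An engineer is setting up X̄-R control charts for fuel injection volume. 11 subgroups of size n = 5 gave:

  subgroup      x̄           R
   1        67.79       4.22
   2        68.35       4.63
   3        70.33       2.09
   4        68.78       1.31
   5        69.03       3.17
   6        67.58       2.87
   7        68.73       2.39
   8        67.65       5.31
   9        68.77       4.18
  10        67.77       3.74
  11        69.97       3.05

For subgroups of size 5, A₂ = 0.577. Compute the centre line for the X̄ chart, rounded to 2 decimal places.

68.61

X̄̄ = (67.79 + 68.35 + 70.33 + 68.78 + 69.03 + 67.58 + 68.73 + 67.65 + 68.77 + 67.77 + 69.97) / 11 = 754.7500 / 11 = 68.6136
CL = X̄̄ = 68.6136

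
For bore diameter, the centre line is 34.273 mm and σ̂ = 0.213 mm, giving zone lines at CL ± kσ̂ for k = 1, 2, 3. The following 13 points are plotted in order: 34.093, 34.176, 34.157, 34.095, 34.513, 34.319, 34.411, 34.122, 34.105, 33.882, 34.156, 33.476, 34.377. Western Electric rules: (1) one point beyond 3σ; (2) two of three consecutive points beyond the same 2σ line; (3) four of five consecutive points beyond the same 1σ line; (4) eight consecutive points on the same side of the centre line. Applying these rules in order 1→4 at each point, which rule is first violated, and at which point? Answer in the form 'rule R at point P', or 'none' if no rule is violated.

rule 1 at point 12

Zone of each point (C = within 1σ̂, B = 1σ̂–2σ̂, A = 2σ̂–3σ̂, * = beyond 3σ̂; sign = side of CL): 1:-C, 2:-C, 3:-C, 4:-C, 5:+B, 6:+C, 7:+C, 8:-C, 9:-C, 10:-B, 11:-C, 12:-*, 13:+C
Rule 1 (one point beyond the 3σ limits) is satisfied at point 12.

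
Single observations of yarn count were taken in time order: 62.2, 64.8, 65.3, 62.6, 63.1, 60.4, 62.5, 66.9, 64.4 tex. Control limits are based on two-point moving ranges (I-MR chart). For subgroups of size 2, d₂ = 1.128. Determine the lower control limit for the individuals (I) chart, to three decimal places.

57.594

X̄ = (62.2 + 64.8 + 65.3 + 62.6 + 63.1 + 60.4 + 62.5 + 66.9 + 64.4) / 9 = 63.5778
Moving ranges: 2.6, 0.5, 2.7, 0.5, 2.7, 2.1, 4.4, 2.5; M̄R̄ = 18.0000 / 8 = 2.2500
LCL = X̄ − 3·M̄R̄/d₂ = 63.5778 − 3 × 2.2500 / 1.128 = 57.5937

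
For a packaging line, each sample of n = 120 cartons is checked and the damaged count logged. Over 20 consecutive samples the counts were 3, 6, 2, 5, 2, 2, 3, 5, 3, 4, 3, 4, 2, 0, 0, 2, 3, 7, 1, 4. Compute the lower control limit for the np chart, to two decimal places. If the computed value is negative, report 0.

p̄ = Σdᵢ / (k·n) = 61 / (20 × 120) = 0.02542
LCL = np̄ − 3·√(np̄(1−p̄)) = 3.0500 − 3 × 1.7241 = -2.1223 → 0 (negative, so LCL = 0)

0.00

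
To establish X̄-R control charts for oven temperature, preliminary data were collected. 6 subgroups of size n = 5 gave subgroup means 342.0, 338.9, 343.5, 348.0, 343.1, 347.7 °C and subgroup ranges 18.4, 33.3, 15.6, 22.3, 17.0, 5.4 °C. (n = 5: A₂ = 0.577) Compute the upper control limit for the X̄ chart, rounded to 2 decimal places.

354.64

X̄̄ = (342.0 + 338.9 + 343.5 + 348.0 + 343.1 + 347.7) / 6 = 2063.2000 / 6 = 343.8667
R̄ = (18.4 + 33.3 + 15.6 + 22.3 + 17.0 + 5.4) / 6 = 112.0000 / 6 = 18.6667
UCL = X̄̄ + A₂·R̄ = 343.8667 + 0.577 × 18.6667 = 354.6373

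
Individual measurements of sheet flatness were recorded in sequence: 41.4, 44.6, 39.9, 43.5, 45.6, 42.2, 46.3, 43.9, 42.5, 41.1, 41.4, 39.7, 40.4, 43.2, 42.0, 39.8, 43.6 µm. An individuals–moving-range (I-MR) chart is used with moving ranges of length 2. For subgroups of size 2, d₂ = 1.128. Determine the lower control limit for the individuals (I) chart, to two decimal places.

X̄ = (41.4 + 44.6 + 39.9 + 43.5 + 45.6 + 42.2 + 46.3 + 43.9 + 42.5 + 41.1 + 41.4 + 39.7 + 40.4 + 43.2 + 42.0 + 39.8 + 43.6) / 17 = 42.4176
Moving ranges: 3.2, 4.7, 3.6, 2.1, 3.4, 4.1, 2.4, 1.4, 1.4, 0.3, 1.7, 0.7, 2.8, 1.2, 2.2, 3.8; M̄R̄ = 39.0000 / 16 = 2.4375
LCL = X̄ − 3·M̄R̄/d₂ = 42.4176 − 3 × 2.4375 / 1.128 = 35.9349

35.93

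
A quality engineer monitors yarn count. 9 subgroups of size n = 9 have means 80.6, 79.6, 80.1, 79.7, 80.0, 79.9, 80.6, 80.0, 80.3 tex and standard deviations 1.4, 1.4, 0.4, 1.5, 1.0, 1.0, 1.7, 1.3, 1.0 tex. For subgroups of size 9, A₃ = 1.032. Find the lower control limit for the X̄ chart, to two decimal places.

X̄̄ = (80.6 + 79.6 + 80.1 + 79.7 + 80.0 + 79.9 + 80.6 + 80.0 + 80.3) / 9 = 80.0889
s̄ = (1.4 + 1.4 + 0.4 + 1.5 + 1.0 + 1.0 + 1.7 + 1.3 + 1.0) / 9 = 1.1889
LCL = X̄̄ − A₃·s̄ = 80.0889 − 1.032 × 1.1889 = 78.8620

78.86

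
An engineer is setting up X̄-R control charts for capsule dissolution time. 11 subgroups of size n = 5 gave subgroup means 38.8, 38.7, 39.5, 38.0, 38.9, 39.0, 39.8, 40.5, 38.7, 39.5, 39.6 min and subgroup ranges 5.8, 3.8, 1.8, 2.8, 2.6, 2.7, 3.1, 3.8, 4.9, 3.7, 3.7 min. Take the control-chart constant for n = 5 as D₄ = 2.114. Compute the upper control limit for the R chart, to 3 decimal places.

R̄ = (5.8 + 3.8 + 1.8 + 2.8 + 2.6 + 2.7 + 3.1 + 3.8 + 4.9 + 3.7 + 3.7) / 11 = 38.7000 / 11 = 3.5182
UCL_R = D₄·R̄ = 2.114 × 3.5182 = 7.4374

7.437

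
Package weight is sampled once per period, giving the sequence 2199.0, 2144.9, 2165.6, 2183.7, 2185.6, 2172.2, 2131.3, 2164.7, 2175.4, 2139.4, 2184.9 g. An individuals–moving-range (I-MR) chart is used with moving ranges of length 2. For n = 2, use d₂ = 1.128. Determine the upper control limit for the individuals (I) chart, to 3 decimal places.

X̄ = (2199.0 + 2144.9 + 2165.6 + 2183.7 + 2185.6 + 2172.2 + 2131.3 + 2164.7 + 2175.4 + 2139.4 + 2184.9) / 11 = 2167.8818
Moving ranges: 54.1, 20.7, 18.1, 1.9, 13.4, 40.9, 33.4, 10.7, 36.0, 45.5; M̄R̄ = 274.7000 / 10 = 27.4700
UCL = X̄ + 3·M̄R̄/d₂ = 2167.8818 + 3 × 27.4700 / 1.128 = 2240.9403

2240.940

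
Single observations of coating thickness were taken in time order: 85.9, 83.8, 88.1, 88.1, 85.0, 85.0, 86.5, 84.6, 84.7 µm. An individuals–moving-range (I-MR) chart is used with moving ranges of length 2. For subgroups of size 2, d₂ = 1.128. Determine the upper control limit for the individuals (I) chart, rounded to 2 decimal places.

X̄ = (85.9 + 83.8 + 88.1 + 88.1 + 85.0 + 85.0 + 86.5 + 84.6 + 84.7) / 9 = 85.7444
Moving ranges: 2.1, 4.3, 0.0, 3.1, 0.0, 1.5, 1.9, 0.1; M̄R̄ = 13.0000 / 8 = 1.6250
UCL = X̄ + 3·M̄R̄/d₂ = 85.7444 + 3 × 1.6250 / 1.128 = 90.0663

90.07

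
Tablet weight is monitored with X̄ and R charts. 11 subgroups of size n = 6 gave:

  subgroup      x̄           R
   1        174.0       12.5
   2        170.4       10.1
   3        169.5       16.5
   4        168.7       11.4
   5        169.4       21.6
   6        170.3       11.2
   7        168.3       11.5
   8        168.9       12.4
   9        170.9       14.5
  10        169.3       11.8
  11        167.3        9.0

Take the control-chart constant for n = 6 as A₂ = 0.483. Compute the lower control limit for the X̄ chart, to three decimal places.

163.470

X̄̄ = (174.0 + 170.4 + 169.5 + 168.7 + 169.4 + 170.3 + 168.3 + 168.9 + 170.9 + 169.3 + 167.3) / 11 = 1867.0000 / 11 = 169.7273
R̄ = (12.5 + 10.1 + 16.5 + 11.4 + 21.6 + 11.2 + 11.5 + 12.4 + 14.5 + 11.8 + 9.0) / 11 = 142.5000 / 11 = 12.9545
LCL = X̄̄ − A₂·R̄ = 169.7273 − 0.483 × 12.9545 = 163.4702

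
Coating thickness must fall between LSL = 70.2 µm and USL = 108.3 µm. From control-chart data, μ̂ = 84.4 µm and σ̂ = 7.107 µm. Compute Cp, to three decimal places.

0.893

Cp = (USL − LSL) / (6σ̂) = (108.3 − 70.2) / (6 × 7.107) = 38.1000 / 42.6420 = 0.8935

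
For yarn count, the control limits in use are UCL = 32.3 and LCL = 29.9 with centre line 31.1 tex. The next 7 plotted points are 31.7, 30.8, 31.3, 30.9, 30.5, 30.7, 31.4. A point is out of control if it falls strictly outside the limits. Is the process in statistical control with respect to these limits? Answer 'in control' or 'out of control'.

in control

All 7 points lie within [29.9, 32.3].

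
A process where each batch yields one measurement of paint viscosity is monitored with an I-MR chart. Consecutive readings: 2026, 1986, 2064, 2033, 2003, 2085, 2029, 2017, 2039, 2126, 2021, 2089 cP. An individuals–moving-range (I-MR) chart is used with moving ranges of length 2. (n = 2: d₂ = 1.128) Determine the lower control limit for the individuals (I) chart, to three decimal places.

1895.439

X̄ = (2026 + 1986 + 2064 + 2033 + 2003 + 2085 + 2029 + 2017 + 2039 + 2126 + 2021 + 2089) / 12 = 2043.1667
Moving ranges: 40, 78, 31, 30, 82, 56, 12, 22, 87, 105, 68; M̄R̄ = 611.0000 / 11 = 55.5455
LCL = X̄ − 3·M̄R̄/d₂ = 2043.1667 − 3 × 55.5455 / 1.128 = 1895.4394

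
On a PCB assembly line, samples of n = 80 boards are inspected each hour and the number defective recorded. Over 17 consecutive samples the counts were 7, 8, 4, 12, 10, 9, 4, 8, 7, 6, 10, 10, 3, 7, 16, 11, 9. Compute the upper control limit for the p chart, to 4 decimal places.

p̄ = Σdᵢ / (k·n) = 141 / (17 × 80) = 0.10368
UCL = p̄ + 3·√(p̄(1−p̄)/n) = 0.10368 + 3 × √(0.10368×0.89632/80) = 0.10368 + 3 × 0.03408 = 0.20592

0.2059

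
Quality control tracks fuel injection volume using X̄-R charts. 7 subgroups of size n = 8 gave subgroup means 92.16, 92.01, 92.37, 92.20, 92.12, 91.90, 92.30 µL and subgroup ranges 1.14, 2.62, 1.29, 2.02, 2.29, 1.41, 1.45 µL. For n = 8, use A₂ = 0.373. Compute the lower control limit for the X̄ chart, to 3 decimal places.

X̄̄ = (92.16 + 92.01 + 92.37 + 92.20 + 92.12 + 91.90 + 92.30) / 7 = 645.0600 / 7 = 92.1514
R̄ = (1.14 + 2.62 + 1.29 + 2.02 + 2.29 + 1.41 + 1.45) / 7 = 12.2200 / 7 = 1.7457
LCL = X̄̄ − A₂·R̄ = 92.1514 − 0.373 × 1.7457 = 91.5003

91.500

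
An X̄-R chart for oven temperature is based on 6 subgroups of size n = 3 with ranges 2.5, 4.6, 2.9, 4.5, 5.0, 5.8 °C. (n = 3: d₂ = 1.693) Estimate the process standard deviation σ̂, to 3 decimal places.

R̄ = (2.5 + 4.6 + 2.9 + 4.5 + 5.0 + 5.8) / 6 = 4.2167
σ̂ = R̄ / d₂ = 4.2167 / 1.693 = 2.4906

2.491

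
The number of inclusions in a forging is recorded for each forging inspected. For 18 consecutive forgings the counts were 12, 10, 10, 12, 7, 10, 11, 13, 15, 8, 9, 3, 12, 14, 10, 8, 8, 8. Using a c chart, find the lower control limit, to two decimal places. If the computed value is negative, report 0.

0.51

c̄ = (12 + 10 + 10 + 12 + 7 + 10 + 11 + 13 + 15 + 8 + 9 + 3 + 12 + 14 + 10 + 8 + 8 + 8) / 18 = 180 / 18 = 10.0000
LCL = c̄ − 3√c̄ = 10.0000 − 3 × 3.1623 = 0.5132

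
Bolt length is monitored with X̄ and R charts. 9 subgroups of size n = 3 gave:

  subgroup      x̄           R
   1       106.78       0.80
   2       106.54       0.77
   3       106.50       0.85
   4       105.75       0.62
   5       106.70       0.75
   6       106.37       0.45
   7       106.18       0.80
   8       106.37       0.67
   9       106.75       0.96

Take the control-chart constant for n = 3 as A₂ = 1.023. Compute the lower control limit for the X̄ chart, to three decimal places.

105.680

X̄̄ = (106.78 + 106.54 + 106.50 + 105.75 + 106.70 + 106.37 + 106.18 + 106.37 + 106.75) / 9 = 957.9400 / 9 = 106.4378
R̄ = (0.80 + 0.77 + 0.85 + 0.62 + 0.75 + 0.45 + 0.80 + 0.67 + 0.96) / 9 = 6.6700 / 9 = 0.7411
LCL = X̄̄ − A₂·R̄ = 106.4378 − 1.023 × 0.7411 = 105.6796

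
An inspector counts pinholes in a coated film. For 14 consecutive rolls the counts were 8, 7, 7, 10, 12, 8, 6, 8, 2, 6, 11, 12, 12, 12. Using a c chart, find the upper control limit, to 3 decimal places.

c̄ = (8 + 7 + 7 + 10 + 12 + 8 + 6 + 8 + 2 + 6 + 11 + 12 + 12 + 12) / 14 = 121 / 14 = 8.6429
UCL = c̄ + 3√c̄ = 8.6429 + 3 × √8.6429 = 8.6429 + 3 × 2.9399 = 17.4625

17.462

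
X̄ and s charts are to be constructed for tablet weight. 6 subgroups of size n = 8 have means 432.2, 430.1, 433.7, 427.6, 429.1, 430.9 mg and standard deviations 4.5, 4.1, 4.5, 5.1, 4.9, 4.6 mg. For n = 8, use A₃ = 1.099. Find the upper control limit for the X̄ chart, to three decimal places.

435.674

X̄̄ = (432.2 + 430.1 + 433.7 + 427.6 + 429.1 + 430.9) / 6 = 430.6000
s̄ = (4.5 + 4.1 + 4.5 + 5.1 + 4.9 + 4.6) / 6 = 4.6167
UCL = X̄̄ + A₃·s̄ = 430.6000 + 1.099 × 4.6167 = 435.6737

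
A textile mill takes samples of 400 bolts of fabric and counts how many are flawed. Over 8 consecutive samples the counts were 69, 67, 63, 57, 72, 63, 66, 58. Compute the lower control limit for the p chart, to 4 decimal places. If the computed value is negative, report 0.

p̄ = Σdᵢ / (k·n) = 515 / (8 × 400) = 0.16094
LCL = p̄ − 3·√(p̄(1−p̄)/n) = 0.16094 − 3 × 0.01837 = 0.10582

0.1058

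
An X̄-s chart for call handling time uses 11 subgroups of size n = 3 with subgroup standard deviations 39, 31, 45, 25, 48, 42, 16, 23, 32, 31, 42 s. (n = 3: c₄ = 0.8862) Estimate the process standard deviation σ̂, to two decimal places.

38.37

s̄ = (39 + 31 + 45 + 25 + 48 + 42 + 16 + 23 + 32 + 31 + 42) / 11 = 34.0000
σ̂ = s̄ / c₄ = 34.0000 / 0.8862 = 38.3661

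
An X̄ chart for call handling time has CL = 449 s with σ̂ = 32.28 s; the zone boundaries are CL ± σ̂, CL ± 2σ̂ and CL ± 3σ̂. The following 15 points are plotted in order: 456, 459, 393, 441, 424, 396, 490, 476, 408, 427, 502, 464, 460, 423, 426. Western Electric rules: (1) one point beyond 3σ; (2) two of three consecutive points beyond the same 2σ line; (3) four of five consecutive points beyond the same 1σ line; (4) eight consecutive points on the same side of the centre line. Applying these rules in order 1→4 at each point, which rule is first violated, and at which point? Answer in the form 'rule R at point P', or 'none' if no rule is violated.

none

Zone of each point (C = within 1σ̂, B = 1σ̂–2σ̂, A = 2σ̂–3σ̂, * = beyond 3σ̂; sign = side of CL): 1:+C, 2:+C, 3:-B, 4:-C, 5:-C, 6:-B, 7:+B, 8:+C, 9:-B, 10:-C, 11:+B, 12:+C, 13:+C, 14:-C, 15:-C
No rule fires across all 15 points.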